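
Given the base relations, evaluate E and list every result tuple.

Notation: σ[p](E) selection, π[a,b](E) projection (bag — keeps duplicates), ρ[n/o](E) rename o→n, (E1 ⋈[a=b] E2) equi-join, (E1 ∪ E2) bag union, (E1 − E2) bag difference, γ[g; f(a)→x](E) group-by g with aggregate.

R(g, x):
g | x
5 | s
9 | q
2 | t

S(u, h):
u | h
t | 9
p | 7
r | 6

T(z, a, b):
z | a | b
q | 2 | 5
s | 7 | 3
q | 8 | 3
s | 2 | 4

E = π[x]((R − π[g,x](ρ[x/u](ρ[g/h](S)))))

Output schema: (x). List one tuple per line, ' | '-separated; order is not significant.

Stepwise |·|:
  R → 3
  S → 3
  ρ[g/h](S) → 3
  ρ[x/u](ρ[g/h](S)) → 3
  π[g,x](ρ[x/u](ρ[g/h](S))) → 3
  (R − π[g,x](ρ[x/u](ρ[g/h](S)))) → 3
  π[x]((R − π[g,x](ρ[x/u](ρ[g/h](S))))) → 3

== RESULT ==
x
q
s
t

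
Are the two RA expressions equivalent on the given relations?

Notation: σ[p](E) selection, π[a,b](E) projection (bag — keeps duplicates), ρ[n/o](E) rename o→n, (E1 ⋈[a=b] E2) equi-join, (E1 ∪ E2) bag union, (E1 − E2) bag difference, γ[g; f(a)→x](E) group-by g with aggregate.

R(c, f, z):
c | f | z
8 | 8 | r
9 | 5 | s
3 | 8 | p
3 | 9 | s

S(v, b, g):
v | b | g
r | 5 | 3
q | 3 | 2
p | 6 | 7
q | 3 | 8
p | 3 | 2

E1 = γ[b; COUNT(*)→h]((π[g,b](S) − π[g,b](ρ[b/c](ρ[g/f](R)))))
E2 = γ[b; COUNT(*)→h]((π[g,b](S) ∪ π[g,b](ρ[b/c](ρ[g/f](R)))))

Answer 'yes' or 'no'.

E1 row counts bottom-up:
  S → 5
  π[g,b](S) → 5
  R → 4
  ρ[g/f](R) → 4
  ρ[b/c](ρ[g/f](R)) → 4
  π[g,b](ρ[b/c](ρ[g/f](R))) → 4
  (π[g,b](S) − π[g,b](ρ[b/c](ρ[g/f](R)))) → 4
  γ[b; COUNT(*)→h]((π[g,b](S) − π[g,b](ρ[b/c](ρ[g/f](R))))) → 3
E2 row counts bottom-up:
  S → 5
  π[g,b](S) → 5
  R → 4
  ρ[g/f](R) → 4
  ρ[b/c](ρ[g/f](R)) → 4
  π[g,b](ρ[b/c](ρ[g/f](R))) → 4
  (π[g,b](S) ∪ π[g,b](ρ[b/c](ρ[g/f](R)))) → 9
  γ[b; COUNT(*)→h]((π[g,b](S) ∪ π[g,b](ρ[b/c](ρ[g/f](R))))) → 5

E1 result:
b | h
3 | 2
5 | 1
6 | 1
E2 result:
b | h
3 | 5
5 | 1
6 | 1
8 | 1
9 | 1
Witness: (8, 1) appears 0× in E1 but 1× in E2.

no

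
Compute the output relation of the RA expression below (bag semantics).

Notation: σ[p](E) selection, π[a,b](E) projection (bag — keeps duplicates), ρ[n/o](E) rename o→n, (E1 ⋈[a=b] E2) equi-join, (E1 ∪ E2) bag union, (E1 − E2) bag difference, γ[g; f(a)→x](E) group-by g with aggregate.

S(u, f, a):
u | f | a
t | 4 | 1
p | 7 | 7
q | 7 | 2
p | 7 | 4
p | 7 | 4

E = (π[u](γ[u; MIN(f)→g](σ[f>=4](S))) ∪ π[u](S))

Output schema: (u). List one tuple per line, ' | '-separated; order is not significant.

Stepwise |·|:
  S → 5
  σ[f>=4](S) → 5
  γ[u; MIN(f)→g](σ[f>=4](S)) → 3
  π[u](γ[u; MIN(f)→g](σ[f>=4](S))) → 3
  S → 5
  π[u](S) → 5
  (π[u](γ[u; MIN(f)→g](σ[f>=4](S))) ∪ π[u](S)) → 8

== RESULT ==
u
p
p
p
p
q
q
t
t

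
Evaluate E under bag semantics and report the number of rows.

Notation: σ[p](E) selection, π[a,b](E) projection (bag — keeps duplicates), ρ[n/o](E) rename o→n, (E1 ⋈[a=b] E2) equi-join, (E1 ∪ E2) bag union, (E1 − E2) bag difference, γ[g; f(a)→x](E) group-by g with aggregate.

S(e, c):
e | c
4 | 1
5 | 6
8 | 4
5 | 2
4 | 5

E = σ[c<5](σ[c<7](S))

Stepwise |·|:
  S → 5
  σ[c<7](S) → 5
  σ[c<5](σ[c<7](S)) → 3

|E| = 3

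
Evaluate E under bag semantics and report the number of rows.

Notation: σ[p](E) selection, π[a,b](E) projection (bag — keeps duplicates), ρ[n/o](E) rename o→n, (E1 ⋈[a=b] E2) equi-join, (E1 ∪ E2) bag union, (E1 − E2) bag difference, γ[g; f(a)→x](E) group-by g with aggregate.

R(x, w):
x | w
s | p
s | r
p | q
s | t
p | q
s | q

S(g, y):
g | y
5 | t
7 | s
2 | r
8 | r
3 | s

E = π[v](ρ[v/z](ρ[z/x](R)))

Row counts bottom-up:
  R → 6
  ρ[z/x](R) → 6
  ρ[v/z](ρ[z/x](R)) → 6
  π[v](ρ[v/z](ρ[z/x](R))) → 6

|E| = 6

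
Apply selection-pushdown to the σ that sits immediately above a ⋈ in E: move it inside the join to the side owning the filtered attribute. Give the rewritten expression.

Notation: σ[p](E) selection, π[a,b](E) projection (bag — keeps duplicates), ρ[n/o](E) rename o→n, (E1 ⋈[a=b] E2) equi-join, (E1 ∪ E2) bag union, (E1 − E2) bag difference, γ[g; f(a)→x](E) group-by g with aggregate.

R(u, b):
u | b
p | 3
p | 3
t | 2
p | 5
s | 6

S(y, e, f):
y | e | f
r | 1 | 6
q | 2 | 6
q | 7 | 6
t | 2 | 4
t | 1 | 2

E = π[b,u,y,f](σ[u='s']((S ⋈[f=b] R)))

σ filters on u, owned by the right side.
E' = π[b,u,y,f]((S ⋈[f=b] σ[u='s'](R)))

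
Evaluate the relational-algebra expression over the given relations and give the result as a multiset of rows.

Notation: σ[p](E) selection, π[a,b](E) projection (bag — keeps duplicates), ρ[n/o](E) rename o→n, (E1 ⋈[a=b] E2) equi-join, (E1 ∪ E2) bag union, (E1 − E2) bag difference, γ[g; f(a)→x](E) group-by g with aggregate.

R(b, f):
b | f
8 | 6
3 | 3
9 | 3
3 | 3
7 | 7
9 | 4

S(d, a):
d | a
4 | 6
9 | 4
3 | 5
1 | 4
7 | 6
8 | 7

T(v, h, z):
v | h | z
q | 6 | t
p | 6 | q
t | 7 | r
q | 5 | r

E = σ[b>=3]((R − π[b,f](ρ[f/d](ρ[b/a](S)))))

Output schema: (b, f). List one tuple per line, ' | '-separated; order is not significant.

Stepwise |·|:
  R → 6
  S → 6
  ρ[b/a](S) → 6
  ρ[f/d](ρ[b/a](S)) → 6
  π[b,f](ρ[f/d](ρ[b/a](S))) → 6
  (R − π[b,f](ρ[f/d](ρ[b/a](S)))) → 6
  σ[b>=3]((R − π[b,f](ρ[f/d](ρ[b/a](S))))) → 6

== RESULT ==
b | f
3 | 3
3 | 3
7 | 7
8 | 6
9 | 3
9 | 4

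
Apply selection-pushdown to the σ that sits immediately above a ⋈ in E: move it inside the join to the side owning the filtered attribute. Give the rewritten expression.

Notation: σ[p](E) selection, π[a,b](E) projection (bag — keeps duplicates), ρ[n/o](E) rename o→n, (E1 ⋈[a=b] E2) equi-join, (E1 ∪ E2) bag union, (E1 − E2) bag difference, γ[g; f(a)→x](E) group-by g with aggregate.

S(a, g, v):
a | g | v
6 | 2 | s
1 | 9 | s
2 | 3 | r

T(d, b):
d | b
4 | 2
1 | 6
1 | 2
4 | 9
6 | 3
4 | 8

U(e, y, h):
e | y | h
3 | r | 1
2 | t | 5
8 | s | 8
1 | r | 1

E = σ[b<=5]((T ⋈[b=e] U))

σ filters on b, owned by the left side.
E' = (σ[b<=5](T) ⋈[b=e] U)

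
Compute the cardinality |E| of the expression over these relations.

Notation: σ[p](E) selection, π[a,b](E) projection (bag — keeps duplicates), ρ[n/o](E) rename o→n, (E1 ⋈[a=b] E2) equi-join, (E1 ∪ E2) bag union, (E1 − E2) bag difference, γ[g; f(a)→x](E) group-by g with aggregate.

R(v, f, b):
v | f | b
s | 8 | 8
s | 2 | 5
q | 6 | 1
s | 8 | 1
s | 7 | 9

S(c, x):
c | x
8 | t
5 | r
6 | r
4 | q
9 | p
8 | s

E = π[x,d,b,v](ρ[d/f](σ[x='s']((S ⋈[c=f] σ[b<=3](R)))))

Per-node cardinality:
  S → 6
  R → 5
  σ[b<=3](R) → 2
  (S ⋈[c=f] σ[b<=3](R)) → 3
  σ[x='s']((S ⋈[c=f] σ[b<=3](R))) → 1
  ρ[d/f](σ[x='s']((S ⋈[c=f] σ[b<=3](R)))) → 1
  π[x,d,b,v](ρ[d/f](σ[x='s']((S ⋈[c=f] σ[b<=3](R))))) → 1

|E| = 1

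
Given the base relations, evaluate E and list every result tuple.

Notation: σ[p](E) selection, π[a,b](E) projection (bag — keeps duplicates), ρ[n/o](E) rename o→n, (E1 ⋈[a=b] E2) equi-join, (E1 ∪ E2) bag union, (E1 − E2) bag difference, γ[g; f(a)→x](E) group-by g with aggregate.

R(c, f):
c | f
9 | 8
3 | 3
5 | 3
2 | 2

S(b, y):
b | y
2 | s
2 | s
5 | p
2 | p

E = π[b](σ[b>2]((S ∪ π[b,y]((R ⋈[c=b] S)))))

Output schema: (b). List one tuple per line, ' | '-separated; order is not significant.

Row counts bottom-up:
  S → 4
  R → 4
  S → 4
  (R ⋈[c=b] S) → 4
  π[b,y]((R ⋈[c=b] S)) → 4
  (S ∪ π[b,y]((R ⋈[c=b] S))) → 8
  σ[b>2]((S ∪ π[b,y]((R ⋈[c=b] S)))) → 2
  π[b](σ[b>2]((S ∪ π[b,y]((R ⋈[c=b] S))))) → 2

== RESULT ==
b
5
5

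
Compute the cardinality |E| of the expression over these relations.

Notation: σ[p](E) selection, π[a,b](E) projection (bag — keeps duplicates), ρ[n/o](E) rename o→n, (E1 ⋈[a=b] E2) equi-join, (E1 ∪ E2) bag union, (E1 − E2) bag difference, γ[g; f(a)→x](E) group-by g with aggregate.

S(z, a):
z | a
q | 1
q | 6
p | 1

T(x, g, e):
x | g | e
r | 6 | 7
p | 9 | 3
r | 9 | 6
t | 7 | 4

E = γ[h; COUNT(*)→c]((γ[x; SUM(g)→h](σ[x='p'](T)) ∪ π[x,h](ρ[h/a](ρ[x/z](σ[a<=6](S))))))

Per-node cardinality:
  T → 4
  σ[x='p'](T) → 1
  γ[x; SUM(g)→h](σ[x='p'](T)) → 1
  S → 3
  σ[a<=6](S) → 3
  ρ[x/z](σ[a<=6](S)) → 3
  ρ[h/a](ρ[x/z](σ[a<=6](S))) → 3
  π[x,h](ρ[h/a](ρ[x/z](σ[a<=6](S)))) → 3
  (γ[x; SUM(g)→h](σ[x='p'](T)) ∪ π[x,h](ρ[h/a](ρ[x/z](σ[a<=6](S))))) → 4
  γ[h; COUNT(*)→c]((γ[x; SUM(g)→h](σ[x='p'](T)) ∪ π[x,h](ρ[h/a](ρ[x/z](σ[a<=6](S)))))) → 3

|E| = 3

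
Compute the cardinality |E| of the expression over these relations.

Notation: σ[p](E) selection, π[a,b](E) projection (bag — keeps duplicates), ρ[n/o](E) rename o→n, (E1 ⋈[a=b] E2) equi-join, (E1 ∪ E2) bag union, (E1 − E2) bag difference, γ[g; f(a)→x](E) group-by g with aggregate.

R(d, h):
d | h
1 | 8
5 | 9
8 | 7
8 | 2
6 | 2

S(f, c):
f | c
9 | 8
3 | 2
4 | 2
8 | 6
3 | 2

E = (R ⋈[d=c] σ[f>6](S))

Subexpression sizes:
  R → 5
  S → 5
  σ[f>6](S) → 2
  (R ⋈[d=c] σ[f>6](S)) → 3

|E| = 3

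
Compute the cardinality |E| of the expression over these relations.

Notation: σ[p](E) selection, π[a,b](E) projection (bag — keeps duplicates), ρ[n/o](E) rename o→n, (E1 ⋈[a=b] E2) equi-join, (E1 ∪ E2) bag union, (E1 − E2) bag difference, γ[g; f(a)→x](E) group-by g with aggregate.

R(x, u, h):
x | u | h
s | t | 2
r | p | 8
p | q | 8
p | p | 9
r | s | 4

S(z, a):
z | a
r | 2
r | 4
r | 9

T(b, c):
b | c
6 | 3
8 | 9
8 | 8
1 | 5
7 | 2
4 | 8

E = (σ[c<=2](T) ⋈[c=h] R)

Per-node cardinality:
  T → 6
  σ[c<=2](T) → 1
  R → 5
  (σ[c<=2](T) ⋈[c=h] R) → 1

|E| = 1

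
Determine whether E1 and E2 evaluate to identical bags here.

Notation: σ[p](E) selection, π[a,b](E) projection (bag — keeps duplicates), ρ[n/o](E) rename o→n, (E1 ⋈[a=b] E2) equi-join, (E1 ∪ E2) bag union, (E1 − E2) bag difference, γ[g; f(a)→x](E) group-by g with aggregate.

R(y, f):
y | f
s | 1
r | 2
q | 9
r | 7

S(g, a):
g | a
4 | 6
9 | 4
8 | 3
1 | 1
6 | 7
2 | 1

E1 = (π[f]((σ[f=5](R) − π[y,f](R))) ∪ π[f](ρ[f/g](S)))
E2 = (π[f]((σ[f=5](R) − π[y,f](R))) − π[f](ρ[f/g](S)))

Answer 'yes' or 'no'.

E1 row counts bottom-up:
  R → 4
  σ[f=5](R) → 0
  R → 4
  π[y,f](R) → 4
  (σ[f=5](R) − π[y,f](R)) → 0
  π[f]((σ[f=5](R) − π[y,f](R))) → 0
  S → 6
  ρ[f/g](S) → 6
  π[f](ρ[f/g](S)) → 6
  (π[f]((σ[f=5](R) − π[y,f](R))) ∪ π[f](ρ[f/g](S))) → 6
E2 row counts bottom-up:
  R → 4
  σ[f=5](R) → 0
  R → 4
  π[y,f](R) → 4
  (σ[f=5](R) − π[y,f](R)) → 0
  π[f]((σ[f=5](R) − π[y,f](R))) → 0
  S → 6
  ρ[f/g](S) → 6
  π[f](ρ[f/g](S)) → 6
  (π[f]((σ[f=5](R) − π[y,f](R))) − π[f](ρ[f/g](S))) → 0

E1 result:
f
1
2
4
6
8
9
E2 result:
f
(0 rows)
Witness: (6,) appears 1× in E1 but 0× in E2.

no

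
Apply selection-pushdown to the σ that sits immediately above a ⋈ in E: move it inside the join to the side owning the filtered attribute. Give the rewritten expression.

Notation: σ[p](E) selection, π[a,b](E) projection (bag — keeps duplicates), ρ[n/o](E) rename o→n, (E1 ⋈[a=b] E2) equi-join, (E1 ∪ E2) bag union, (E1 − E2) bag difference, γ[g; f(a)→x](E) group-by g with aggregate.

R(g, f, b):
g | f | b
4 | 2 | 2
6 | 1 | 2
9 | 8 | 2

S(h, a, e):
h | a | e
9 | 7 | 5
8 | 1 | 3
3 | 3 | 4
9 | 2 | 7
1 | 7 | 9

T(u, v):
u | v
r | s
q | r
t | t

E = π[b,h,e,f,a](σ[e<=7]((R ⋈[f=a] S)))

σ filters on e, owned by the right side.
E' = π[b,h,e,f,a]((R ⋈[f=a] σ[e<=7](S)))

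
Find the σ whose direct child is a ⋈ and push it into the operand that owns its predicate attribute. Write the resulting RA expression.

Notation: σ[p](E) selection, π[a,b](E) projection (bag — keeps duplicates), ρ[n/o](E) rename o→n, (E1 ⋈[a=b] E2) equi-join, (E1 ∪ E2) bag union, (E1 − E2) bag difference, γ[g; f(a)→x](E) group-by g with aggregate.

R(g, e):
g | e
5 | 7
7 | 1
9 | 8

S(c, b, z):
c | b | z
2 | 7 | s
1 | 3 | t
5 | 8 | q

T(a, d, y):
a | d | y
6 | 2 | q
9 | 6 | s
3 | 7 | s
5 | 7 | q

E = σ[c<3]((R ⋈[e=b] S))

σ filters on c, owned by the right side.
E' = (R ⋈[e=b] σ[c<3](S))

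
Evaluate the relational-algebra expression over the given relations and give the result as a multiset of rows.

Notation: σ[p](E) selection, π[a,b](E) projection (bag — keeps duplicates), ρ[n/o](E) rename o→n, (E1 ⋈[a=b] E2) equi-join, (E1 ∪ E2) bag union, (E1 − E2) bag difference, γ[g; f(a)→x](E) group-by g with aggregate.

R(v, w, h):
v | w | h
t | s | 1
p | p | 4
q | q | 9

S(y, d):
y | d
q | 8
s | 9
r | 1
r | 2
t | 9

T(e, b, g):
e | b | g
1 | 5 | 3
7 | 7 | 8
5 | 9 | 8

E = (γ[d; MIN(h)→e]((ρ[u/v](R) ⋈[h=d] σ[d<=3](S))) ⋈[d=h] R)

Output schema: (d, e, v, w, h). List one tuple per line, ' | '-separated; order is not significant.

Subexpression sizes:
  R → 3
  ρ[u/v](R) → 3
  S → 5
  σ[d<=3](S) → 2
  (ρ[u/v](R) ⋈[h=d] σ[d<=3](S)) → 1
  γ[d; MIN(h)→e]((ρ[u/v](R) ⋈[h=d] σ[d<=3](S))) → 1
  R → 3
  (γ[d; MIN(h)→e]((ρ[u/v](R) ⋈[h=d] σ[d<=3](S))) ⋈[d=h] R) → 1

== RESULT ==
d | e | v | w | h
1 | 1 | t | s | 1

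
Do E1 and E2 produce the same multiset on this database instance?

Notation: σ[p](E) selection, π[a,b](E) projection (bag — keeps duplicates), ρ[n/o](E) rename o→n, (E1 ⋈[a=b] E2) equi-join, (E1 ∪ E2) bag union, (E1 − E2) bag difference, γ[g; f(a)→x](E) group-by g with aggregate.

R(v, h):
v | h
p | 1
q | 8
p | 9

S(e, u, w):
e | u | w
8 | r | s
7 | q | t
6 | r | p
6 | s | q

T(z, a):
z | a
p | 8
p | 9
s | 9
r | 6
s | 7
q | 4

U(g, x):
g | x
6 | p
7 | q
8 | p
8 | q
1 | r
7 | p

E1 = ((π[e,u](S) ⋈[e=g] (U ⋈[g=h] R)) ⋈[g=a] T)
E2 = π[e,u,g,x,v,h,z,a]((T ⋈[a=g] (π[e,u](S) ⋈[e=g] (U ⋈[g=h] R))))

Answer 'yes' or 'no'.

E1 row counts bottom-up:
  S → 4
  π[e,u](S) → 4
  U → 6
  R → 3
  (U ⋈[g=h] R) → 3
  (π[e,u](S) ⋈[e=g] (U ⋈[g=h] R)) → 2
  T → 6
  ((π[e,u](S) ⋈[e=g] (U ⋈[g=h] R)) ⋈[g=a] T) → 2
E2 row counts bottom-up:
  T → 6
  S → 4
  π[e,u](S) → 4
  U → 6
  R → 3
  (U ⋈[g=h] R) → 3
  (π[e,u](S) ⋈[e=g] (U ⋈[g=h] R)) → 2
  (T ⋈[a=g] (π[e,u](S) ⋈[e=g] (U ⋈[g=h] R))) → 2
  π[e,u,g,x,v,h,z,a]((T ⋈[a=g] (π[e,u](S) ⋈[e=g] (U ⋈[g=h] R)))) → 2

E1 and E2 produce the same multiset:
e | u | g | x | v | h | z | a
8 | r | 8 | p | q | 8 | p | 8
8 | r | 8 | q | q | 8 | p | 8

yes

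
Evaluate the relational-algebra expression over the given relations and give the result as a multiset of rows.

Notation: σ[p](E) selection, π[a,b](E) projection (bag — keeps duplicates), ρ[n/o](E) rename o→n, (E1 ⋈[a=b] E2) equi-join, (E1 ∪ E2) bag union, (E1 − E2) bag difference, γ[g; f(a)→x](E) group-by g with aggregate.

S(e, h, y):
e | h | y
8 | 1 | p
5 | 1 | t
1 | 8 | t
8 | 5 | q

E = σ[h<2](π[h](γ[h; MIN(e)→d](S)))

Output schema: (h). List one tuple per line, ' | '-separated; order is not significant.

Row counts bottom-up:
  S → 4
  γ[h; MIN(e)→d](S) → 3
  π[h](γ[h; MIN(e)→d](S)) → 3
  σ[h<2](π[h](γ[h; MIN(e)→d](S))) → 1

== RESULT ==
h
1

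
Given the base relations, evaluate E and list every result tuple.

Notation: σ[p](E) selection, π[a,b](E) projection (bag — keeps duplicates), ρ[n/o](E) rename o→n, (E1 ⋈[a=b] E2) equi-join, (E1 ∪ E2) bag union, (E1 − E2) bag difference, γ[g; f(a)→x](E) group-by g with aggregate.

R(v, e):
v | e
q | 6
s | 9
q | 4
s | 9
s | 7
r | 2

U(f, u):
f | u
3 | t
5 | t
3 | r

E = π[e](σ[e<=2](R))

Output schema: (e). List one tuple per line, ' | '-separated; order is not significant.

Stepwise |·|:
  R → 6
  σ[e<=2](R) → 1
  π[e](σ[e<=2](R)) → 1

== RESULT ==
e
2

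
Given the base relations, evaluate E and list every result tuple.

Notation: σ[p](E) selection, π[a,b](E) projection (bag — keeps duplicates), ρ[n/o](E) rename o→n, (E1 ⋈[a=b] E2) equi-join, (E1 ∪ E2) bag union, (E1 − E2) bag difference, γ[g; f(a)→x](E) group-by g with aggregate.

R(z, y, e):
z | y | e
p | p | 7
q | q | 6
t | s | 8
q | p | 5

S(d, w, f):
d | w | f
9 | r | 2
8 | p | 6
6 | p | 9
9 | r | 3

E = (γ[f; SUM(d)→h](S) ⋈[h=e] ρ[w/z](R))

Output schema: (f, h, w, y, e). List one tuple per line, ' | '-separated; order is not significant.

Row counts bottom-up:
  S → 4
  γ[f; SUM(d)→h](S) → 4
  R → 4
  ρ[w/z](R) → 4
  (γ[f; SUM(d)→h](S) ⋈[h=e] ρ[w/z](R)) → 2

== RESULT ==
f | h | w | y | e
6 | 8 | t | s | 8
9 | 6 | q | q | 6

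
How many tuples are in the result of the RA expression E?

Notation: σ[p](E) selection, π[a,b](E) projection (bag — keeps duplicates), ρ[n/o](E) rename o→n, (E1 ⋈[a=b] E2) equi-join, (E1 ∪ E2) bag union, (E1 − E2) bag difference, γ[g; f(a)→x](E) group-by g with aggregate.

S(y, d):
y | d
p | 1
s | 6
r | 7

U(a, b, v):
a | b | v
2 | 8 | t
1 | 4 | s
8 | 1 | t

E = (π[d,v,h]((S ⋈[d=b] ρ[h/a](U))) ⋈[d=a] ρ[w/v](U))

Stepwise |·|:
  S → 3
  U → 3
  ρ[h/a](U) → 3
  (S ⋈[d=b] ρ[h/a](U)) → 1
  π[d,v,h]((S ⋈[d=b] ρ[h/a](U))) → 1
  U → 3
  ρ[w/v](U) → 3
  (π[d,v,h]((S ⋈[d=b] ρ[h/a](U))) ⋈[d=a] ρ[w/v](U)) → 1

|E| = 1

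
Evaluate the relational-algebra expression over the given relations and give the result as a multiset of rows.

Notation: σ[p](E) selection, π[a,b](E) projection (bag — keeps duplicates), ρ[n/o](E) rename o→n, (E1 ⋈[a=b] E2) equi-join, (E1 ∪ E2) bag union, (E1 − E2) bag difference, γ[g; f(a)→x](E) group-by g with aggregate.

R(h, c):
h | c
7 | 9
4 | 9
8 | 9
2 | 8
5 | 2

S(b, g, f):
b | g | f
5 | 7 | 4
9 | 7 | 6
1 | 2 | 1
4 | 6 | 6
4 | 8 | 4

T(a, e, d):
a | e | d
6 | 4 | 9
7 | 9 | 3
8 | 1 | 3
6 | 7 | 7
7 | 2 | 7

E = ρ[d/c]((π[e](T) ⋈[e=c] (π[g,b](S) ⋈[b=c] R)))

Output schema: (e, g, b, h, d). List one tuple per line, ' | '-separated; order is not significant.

Row counts bottom-up:
  T → 5
  π[e](T) → 5
  S → 5
  π[g,b](S) → 5
  R → 5
  (π[g,b](S) ⋈[b=c] R) → 3
  (π[e](T) ⋈[e=c] (π[g,b](S) ⋈[b=c] R)) → 3
  ρ[d/c]((π[e](T) ⋈[e=c] (π[g,b](S) ⋈[b=c] R))) → 3

== RESULT ==
e | g | b | h | d
9 | 7 | 9 | 4 | 9
9 | 7 | 9 | 7 | 9
9 | 7 | 9 | 8 | 9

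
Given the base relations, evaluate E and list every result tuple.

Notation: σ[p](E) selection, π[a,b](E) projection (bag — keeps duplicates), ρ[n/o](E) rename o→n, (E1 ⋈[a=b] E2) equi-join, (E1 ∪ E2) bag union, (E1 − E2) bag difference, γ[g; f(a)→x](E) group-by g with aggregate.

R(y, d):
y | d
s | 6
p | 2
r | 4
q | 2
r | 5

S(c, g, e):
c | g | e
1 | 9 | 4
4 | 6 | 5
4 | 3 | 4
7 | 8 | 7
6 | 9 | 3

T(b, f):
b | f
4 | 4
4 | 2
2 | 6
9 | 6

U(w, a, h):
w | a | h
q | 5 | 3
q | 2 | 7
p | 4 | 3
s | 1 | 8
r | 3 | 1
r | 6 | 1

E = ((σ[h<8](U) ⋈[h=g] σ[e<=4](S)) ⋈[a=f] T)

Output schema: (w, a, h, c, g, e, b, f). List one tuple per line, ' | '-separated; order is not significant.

Row counts bottom-up:
  U → 6
  σ[h<8](U) → 5
  S → 5
  σ[e<=4](S) → 3
  (σ[h<8](U) ⋈[h=g] σ[e<=4](S)) → 2
  T → 4
  ((σ[h<8](U) ⋈[h=g] σ[e<=4](S)) ⋈[a=f] T) → 1

== RESULT ==
w | a | h | c | g | e | b | f
p | 4 | 3 | 4 | 3 | 4 | 4 | 4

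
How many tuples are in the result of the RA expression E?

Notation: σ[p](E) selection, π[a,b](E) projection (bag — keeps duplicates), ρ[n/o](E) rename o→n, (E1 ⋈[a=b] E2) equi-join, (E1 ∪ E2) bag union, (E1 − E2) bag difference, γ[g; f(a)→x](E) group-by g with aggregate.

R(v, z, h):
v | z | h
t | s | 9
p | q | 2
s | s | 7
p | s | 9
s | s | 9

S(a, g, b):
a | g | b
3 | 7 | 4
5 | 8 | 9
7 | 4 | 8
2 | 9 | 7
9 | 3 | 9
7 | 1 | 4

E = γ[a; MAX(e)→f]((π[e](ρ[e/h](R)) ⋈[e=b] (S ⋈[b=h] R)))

Subexpression sizes:
  R → 5
  ρ[e/h](R) → 5
  π[e](ρ[e/h](R)) → 5
  S → 6
  R → 5
  (S ⋈[b=h] R) → 7
  (π[e](ρ[e/h](R)) ⋈[e=b] (S ⋈[b=h] R)) → 19
  γ[a; MAX(e)→f]((π[e](ρ[e/h](R)) ⋈[e=b] (S ⋈[b=h] R))) → 3

|E| = 3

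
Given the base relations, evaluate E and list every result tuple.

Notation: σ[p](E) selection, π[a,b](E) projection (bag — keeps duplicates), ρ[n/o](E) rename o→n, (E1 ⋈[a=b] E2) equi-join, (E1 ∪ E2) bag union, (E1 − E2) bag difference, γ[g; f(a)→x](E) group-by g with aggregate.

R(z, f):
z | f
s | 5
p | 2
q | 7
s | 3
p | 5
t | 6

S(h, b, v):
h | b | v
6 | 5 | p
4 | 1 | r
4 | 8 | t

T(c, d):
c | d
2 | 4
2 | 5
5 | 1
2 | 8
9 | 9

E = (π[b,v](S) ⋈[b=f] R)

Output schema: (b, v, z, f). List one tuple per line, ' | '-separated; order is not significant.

Per-node cardinality:
  S → 3
  π[b,v](S) → 3
  R → 6
  (π[b,v](S) ⋈[b=f] R) → 2

== RESULT ==
b | v | z | f
5 | p | p | 5
5 | p | s | 5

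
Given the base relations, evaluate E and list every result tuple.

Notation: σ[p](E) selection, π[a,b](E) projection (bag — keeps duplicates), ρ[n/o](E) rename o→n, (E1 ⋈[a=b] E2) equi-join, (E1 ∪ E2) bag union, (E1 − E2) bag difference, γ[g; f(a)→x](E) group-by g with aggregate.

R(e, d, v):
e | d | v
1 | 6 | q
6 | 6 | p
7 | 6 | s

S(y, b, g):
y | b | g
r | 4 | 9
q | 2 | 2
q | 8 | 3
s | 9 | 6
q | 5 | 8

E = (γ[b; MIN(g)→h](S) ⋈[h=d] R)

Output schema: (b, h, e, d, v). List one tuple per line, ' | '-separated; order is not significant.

Stepwise |·|:
  S → 5
  γ[b; MIN(g)→h](S) → 5
  R → 3
  (γ[b; MIN(g)→h](S) ⋈[h=d] R) → 3

== RESULT ==
b | h | e | d | v
9 | 6 | 1 | 6 | q
9 | 6 | 6 | 6 | p
9 | 6 | 7 | 6 | s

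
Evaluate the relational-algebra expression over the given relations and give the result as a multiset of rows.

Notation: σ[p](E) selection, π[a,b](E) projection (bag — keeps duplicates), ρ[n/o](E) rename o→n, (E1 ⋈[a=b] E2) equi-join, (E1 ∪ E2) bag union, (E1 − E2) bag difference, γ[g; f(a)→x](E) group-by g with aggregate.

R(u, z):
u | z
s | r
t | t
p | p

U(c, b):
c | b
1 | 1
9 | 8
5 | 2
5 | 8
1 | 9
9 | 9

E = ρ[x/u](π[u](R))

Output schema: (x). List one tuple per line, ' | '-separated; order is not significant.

Stepwise |·|:
  R → 3
  π[u](R) → 3
  ρ[x/u](π[u](R)) → 3

== RESULT ==
x
p
s
t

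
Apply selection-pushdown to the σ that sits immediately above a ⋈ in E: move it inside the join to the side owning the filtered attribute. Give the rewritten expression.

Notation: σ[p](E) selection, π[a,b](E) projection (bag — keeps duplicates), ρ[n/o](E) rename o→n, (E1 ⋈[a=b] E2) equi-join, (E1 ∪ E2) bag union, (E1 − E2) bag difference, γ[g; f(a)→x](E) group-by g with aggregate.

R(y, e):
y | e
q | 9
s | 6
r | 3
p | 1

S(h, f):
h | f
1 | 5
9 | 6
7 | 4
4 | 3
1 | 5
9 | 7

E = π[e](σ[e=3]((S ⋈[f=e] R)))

σ filters on e, owned by the right side.
E' = π[e]((S ⋈[f=e] σ[e=3](R)))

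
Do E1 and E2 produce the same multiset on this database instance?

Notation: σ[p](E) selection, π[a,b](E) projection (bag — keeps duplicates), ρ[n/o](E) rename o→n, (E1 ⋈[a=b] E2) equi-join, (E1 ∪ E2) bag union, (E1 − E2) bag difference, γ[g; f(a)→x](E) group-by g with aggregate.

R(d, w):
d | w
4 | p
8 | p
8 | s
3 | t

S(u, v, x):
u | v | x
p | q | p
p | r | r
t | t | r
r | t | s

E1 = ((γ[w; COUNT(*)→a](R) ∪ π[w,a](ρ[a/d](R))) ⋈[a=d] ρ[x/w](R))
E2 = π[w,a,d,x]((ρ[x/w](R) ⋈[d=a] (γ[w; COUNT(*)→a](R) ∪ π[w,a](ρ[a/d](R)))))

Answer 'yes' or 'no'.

E1 stepwise |·|:
  R → 4
  γ[w; COUNT(*)→a](R) → 3
  R → 4
  ρ[a/d](R) → 4
  π[w,a](ρ[a/d](R)) → 4
  (γ[w; COUNT(*)→a](R) ∪ π[w,a](ρ[a/d](R))) → 7
  R → 4
  ρ[x/w](R) → 4
  ((γ[w; COUNT(*)→a](R) ∪ π[w,a](ρ[a/d](R))) ⋈[a=d] ρ[x/w](R)) → 6
E2 stepwise |·|:
  R → 4
  ρ[x/w](R) → 4
  R → 4
  γ[w; COUNT(*)→a](R) → 3
  R → 4
  ρ[a/d](R) → 4
  π[w,a](ρ[a/d](R)) → 4
  (γ[w; COUNT(*)→a](R) ∪ π[w,a](ρ[a/d](R))) → 7
  (ρ[x/w](R) ⋈[d=a] (γ[w; COUNT(*)→a](R) ∪ π[w,a](ρ[a/d](R)))) → 6
  π[w,a,d,x]((ρ[x/w](R) ⋈[d=a] (γ[w; COUNT(*)→a](R) ∪ π[w,a](ρ[a/d](R))))) → 6

E1 and E2 produce the same multiset:
w | a | d | x
p | 4 | 4 | p
p | 8 | 8 | p
p | 8 | 8 | s
s | 8 | 8 | p
s | 8 | 8 | s
t | 3 | 3 | t

yes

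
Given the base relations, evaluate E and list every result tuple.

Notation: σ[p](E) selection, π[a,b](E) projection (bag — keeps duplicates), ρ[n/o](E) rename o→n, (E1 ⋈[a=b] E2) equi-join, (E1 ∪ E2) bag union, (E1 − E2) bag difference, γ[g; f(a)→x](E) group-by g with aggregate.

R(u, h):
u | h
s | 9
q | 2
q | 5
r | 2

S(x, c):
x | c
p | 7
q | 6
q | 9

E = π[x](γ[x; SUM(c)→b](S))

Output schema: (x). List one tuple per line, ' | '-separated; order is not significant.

Subexpression sizes:
  S → 3
  γ[x; SUM(c)→b](S) → 2
  π[x](γ[x; SUM(c)→b](S)) → 2

== RESULT ==
x
p
q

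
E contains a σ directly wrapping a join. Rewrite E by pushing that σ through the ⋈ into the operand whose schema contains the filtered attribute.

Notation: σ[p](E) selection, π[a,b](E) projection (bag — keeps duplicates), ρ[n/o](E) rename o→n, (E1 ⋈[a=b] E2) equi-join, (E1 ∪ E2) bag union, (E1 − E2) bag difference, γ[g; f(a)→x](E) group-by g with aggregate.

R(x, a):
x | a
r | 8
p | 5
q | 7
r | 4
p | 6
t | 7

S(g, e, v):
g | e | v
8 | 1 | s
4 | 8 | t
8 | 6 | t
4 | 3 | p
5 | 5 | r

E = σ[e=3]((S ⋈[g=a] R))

σ filters on e, owned by the left side.
E' = (σ[e=3](S) ⋈[g=a] R)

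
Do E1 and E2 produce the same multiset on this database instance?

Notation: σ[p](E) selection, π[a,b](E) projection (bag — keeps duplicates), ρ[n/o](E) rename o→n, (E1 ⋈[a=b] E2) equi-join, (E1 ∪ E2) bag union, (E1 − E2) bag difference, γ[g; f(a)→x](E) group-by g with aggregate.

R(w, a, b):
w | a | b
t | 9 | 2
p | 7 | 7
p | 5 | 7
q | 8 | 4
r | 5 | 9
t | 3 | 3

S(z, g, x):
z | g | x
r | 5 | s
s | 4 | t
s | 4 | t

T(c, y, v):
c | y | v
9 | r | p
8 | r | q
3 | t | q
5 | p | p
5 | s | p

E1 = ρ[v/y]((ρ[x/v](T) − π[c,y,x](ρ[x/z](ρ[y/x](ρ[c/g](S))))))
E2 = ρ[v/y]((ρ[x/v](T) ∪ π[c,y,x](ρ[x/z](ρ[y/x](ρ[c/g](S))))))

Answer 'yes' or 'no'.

E1 stepwise |·|:
  T → 5
  ρ[x/v](T) → 5
  S → 3
  ρ[c/g](S) → 3
  ρ[y/x](ρ[c/g](S)) → 3
  ρ[x/z](ρ[y/x](ρ[c/g](S))) → 3
  π[c,y,x](ρ[x/z](ρ[y/x](ρ[c/g](S)))) → 3
  (ρ[x/v](T) − π[c,y,x](ρ[x/z](ρ[y/x](ρ[c/g](S))))) → 5
  ρ[v/y]((ρ[x/v](T) − π[c,y,x](ρ[x/z](ρ[y/x](ρ[c/g](S)))))) → 5
E2 stepwise |·|:
  T → 5
  ρ[x/v](T) → 5
  S → 3
  ρ[c/g](S) → 3
  ρ[y/x](ρ[c/g](S)) → 3
  ρ[x/z](ρ[y/x](ρ[c/g](S))) → 3
  π[c,y,x](ρ[x/z](ρ[y/x](ρ[c/g](S)))) → 3
  (ρ[x/v](T) ∪ π[c,y,x](ρ[x/z](ρ[y/x](ρ[c/g](S))))) → 8
  ρ[v/y]((ρ[x/v](T) ∪ π[c,y,x](ρ[x/z](ρ[y/x](ρ[c/g](S)))))) → 8

E1 result:
c | v | x
3 | t | q
5 | p | p
5 | s | p
8 | r | q
9 | r | p
E2 result:
c | v | x
3 | t | q
4 | t | s
4 | t | s
5 | p | p
5 | s | p
5 | s | r
8 | r | q
9 | r | p
Witness: (4, 't', 's') appears 0× in E1 but 2× in E2.

no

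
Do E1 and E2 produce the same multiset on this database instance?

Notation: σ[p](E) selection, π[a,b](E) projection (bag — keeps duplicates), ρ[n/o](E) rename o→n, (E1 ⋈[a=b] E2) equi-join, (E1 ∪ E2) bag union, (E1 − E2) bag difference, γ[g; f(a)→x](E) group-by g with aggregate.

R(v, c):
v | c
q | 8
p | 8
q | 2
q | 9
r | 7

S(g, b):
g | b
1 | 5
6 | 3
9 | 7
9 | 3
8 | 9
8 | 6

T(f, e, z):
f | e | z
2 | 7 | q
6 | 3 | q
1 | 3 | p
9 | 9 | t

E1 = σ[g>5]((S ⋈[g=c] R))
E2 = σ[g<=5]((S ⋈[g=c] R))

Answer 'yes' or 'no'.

E1 per-node cardinality:
  S → 6
  R → 5
  (S ⋈[g=c] R) → 6
  σ[g>5]((S ⋈[g=c] R)) → 6
E2 per-node cardinality:
  S → 6
  R → 5
  (S ⋈[g=c] R) → 6
  σ[g<=5]((S ⋈[g=c] R)) → 0

E1 result:
g | b | v | c
8 | 6 | p | 8
8 | 6 | q | 8
8 | 9 | p | 8
8 | 9 | q | 8
9 | 3 | q | 9
9 | 7 | q | 9
E2 result:
g | b | v | c
(0 rows)
Witness: (8, 9, 'p', 8) appears 1× in E1 but 0× in E2.

no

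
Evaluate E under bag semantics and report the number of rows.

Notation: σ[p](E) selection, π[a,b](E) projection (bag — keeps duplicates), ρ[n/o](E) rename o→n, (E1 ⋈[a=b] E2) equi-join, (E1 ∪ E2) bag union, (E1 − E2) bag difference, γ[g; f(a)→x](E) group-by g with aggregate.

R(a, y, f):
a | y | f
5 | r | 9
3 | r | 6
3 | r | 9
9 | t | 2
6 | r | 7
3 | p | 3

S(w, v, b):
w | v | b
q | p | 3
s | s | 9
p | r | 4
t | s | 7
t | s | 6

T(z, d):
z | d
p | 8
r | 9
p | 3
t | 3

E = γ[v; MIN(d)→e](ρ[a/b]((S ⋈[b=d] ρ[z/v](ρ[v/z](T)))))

Per-node cardinality:
  S → 5
  T → 4
  ρ[v/z](T) → 4
  ρ[z/v](ρ[v/z](T)) → 4
  (S ⋈[b=d] ρ[z/v](ρ[v/z](T))) → 3
  ρ[a/b]((S ⋈[b=d] ρ[z/v](ρ[v/z](T)))) → 3
  γ[v; MIN(d)→e](ρ[a/b]((S ⋈[b=d] ρ[z/v](ρ[v/z](T))))) → 2

|E| = 2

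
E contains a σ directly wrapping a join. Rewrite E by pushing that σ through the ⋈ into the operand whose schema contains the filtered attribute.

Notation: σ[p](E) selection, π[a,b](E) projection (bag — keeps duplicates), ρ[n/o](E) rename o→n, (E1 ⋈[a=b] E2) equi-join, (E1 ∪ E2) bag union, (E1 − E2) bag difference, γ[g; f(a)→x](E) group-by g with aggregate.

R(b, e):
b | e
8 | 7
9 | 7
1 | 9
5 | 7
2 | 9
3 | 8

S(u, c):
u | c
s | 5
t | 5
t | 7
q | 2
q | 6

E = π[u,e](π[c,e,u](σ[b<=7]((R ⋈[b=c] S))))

σ filters on b, owned by the left side.
E' = π[u,e](π[c,e,u]((σ[b<=7](R) ⋈[b=c] S)))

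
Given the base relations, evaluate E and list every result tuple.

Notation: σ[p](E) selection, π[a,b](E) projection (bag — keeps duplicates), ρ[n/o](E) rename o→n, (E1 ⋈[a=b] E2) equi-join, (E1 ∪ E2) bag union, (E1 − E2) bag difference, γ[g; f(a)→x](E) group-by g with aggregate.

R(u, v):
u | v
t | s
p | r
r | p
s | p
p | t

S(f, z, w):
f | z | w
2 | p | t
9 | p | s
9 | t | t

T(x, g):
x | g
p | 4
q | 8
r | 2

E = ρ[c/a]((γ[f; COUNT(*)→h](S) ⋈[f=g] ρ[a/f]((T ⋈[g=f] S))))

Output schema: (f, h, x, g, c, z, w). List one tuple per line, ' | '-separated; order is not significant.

Per-node cardinality:
  S → 3
  γ[f; COUNT(*)→h](S) → 2
  T → 3
  S → 3
  (T ⋈[g=f] S) → 1
  ρ[a/f]((T ⋈[g=f] S)) → 1
  (γ[f; COUNT(*)→h](S) ⋈[f=g] ρ[a/f]((T ⋈[g=f] S))) → 1
  ρ[c/a]((γ[f; COUNT(*)→h](S) ⋈[f=g] ρ[a/f]((T ⋈[g=f] S)))) → 1

== RESULT ==
f | h | x | g | c | z | w
2 | 1 | r | 2 | 2 | p | t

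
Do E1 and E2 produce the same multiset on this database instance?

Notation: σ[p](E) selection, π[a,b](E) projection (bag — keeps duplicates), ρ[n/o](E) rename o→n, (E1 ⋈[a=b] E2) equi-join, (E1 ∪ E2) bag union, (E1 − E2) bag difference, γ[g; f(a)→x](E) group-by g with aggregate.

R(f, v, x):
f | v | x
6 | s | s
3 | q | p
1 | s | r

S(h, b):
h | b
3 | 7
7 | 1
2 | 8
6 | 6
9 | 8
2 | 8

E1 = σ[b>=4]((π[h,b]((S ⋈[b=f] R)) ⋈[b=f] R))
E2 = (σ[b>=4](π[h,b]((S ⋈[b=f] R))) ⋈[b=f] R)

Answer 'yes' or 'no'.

E1 row counts bottom-up:
  S → 6
  R → 3
  (S ⋈[b=f] R) → 2
  π[h,b]((S ⋈[b=f] R)) → 2
  R → 3
  (π[h,b]((S ⋈[b=f] R)) ⋈[b=f] R) → 2
  σ[b>=4]((π[h,b]((S ⋈[b=f] R)) ⋈[b=f] R)) → 1
E2 row counts bottom-up:
  S → 6
  R → 3
  (S ⋈[b=f] R) → 2
  π[h,b]((S ⋈[b=f] R)) → 2
  σ[b>=4](π[h,b]((S ⋈[b=f] R))) → 1
  R → 3
  (σ[b>=4](π[h,b]((S ⋈[b=f] R))) ⋈[b=f] R) → 1

E1 and E2 produce the same multiset:
h | b | f | v | x
6 | 6 | 6 | s | s

yes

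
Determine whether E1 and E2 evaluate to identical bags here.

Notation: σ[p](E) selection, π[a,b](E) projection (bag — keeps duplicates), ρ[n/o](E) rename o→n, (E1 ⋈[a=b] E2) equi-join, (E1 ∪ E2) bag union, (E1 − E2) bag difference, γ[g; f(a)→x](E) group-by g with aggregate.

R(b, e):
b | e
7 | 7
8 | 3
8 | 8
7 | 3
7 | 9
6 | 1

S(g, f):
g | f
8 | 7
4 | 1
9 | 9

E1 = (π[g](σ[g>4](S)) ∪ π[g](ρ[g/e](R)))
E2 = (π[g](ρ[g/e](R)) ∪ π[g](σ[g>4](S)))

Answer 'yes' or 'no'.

E1 per-node cardinality:
  S → 3
  σ[g>4](S) → 2
  π[g](σ[g>4](S)) → 2
  R → 6
  ρ[g/e](R) → 6
  π[g](ρ[g/e](R)) → 6
  (π[g](σ[g>4](S)) ∪ π[g](ρ[g/e](R))) → 8
E2 per-node cardinality:
  R → 6
  ρ[g/e](R) → 6
  π[g](ρ[g/e](R)) → 6
  S → 3
  σ[g>4](S) → 2
  π[g](σ[g>4](S)) → 2
  (π[g](ρ[g/e](R)) ∪ π[g](σ[g>4](S))) → 8

E1 and E2 produce the same multiset:
g
1
3
3
7
8
8
9
9

yes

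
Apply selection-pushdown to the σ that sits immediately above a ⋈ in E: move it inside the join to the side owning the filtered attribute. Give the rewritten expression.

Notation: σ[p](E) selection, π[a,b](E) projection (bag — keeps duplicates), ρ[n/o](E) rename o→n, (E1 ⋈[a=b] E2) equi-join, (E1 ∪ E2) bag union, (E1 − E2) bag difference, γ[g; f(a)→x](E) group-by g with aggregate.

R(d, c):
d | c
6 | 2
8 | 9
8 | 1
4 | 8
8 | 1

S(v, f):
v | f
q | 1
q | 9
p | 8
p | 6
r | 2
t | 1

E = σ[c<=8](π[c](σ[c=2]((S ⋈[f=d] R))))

σ filters on c, owned by the right side.
E' = σ[c<=8](π[c]((S ⋈[f=d] σ[c=2](R))))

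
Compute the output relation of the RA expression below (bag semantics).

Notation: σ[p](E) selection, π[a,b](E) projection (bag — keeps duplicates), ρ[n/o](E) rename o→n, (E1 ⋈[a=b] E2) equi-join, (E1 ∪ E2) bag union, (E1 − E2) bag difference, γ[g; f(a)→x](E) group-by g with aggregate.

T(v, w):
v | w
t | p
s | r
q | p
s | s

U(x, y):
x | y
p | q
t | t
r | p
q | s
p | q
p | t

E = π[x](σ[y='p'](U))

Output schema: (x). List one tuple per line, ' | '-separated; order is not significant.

Subexpression sizes:
  U → 6
  σ[y='p'](U) → 1
  π[x](σ[y='p'](U)) → 1

== RESULT ==
x
r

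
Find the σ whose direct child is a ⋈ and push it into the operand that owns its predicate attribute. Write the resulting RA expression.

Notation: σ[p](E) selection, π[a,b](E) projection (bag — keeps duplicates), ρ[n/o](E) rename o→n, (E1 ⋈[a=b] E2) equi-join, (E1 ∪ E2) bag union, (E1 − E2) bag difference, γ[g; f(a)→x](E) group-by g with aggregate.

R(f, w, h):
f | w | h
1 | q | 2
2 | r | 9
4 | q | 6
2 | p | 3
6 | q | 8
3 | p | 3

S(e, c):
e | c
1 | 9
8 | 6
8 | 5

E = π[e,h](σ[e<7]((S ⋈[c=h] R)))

σ filters on e, owned by the left side.
E' = π[e,h]((σ[e<7](S) ⋈[c=h] R))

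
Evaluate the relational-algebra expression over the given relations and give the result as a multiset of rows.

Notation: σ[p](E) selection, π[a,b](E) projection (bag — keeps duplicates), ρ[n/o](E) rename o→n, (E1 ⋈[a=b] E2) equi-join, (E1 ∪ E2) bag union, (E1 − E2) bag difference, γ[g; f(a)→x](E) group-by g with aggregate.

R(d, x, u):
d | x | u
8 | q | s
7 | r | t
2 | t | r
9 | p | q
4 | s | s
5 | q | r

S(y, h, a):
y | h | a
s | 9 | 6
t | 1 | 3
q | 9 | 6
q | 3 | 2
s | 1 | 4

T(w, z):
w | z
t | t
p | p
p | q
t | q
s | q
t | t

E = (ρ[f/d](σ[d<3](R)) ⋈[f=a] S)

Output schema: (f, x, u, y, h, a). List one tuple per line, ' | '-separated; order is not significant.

Subexpression sizes:
  R → 6
  σ[d<3](R) → 1
  ρ[f/d](σ[d<3](R)) → 1
  S → 5
  (ρ[f/d](σ[d<3](R)) ⋈[f=a] S) → 1

== RESULT ==
f | x | u | y | h | a
2 | t | r | q | 3 | 2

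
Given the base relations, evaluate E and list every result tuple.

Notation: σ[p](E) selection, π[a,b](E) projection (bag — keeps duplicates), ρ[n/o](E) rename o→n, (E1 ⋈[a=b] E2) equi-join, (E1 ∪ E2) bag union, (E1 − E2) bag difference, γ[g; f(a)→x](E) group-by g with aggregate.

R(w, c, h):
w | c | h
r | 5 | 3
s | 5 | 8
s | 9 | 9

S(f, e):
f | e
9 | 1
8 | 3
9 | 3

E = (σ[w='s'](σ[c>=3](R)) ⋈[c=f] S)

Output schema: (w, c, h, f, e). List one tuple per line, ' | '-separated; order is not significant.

Row counts bottom-up:
  R → 3
  σ[c>=3](R) → 3
  σ[w='s'](σ[c>=3](R)) → 2
  S → 3
  (σ[w='s'](σ[c>=3](R)) ⋈[c=f] S) → 2

== RESULT ==
w | c | h | f | e
s | 9 | 9 | 9 | 1
s | 9 | 9 | 9 | 3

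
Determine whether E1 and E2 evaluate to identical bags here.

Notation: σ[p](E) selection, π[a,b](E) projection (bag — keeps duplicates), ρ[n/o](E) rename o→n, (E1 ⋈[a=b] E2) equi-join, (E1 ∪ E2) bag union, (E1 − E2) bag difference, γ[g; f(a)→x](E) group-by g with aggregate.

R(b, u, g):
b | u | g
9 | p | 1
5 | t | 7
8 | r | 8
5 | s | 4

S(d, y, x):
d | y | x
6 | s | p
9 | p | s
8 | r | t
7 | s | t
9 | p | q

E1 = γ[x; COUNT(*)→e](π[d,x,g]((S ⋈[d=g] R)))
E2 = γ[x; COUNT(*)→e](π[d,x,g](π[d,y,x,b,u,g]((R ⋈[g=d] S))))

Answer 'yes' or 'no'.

E1 stepwise |·|:
  S → 5
  R → 4
  (S ⋈[d=g] R) → 2
  π[d,x,g]((S ⋈[d=g] R)) → 2
  γ[x; COUNT(*)→e](π[d,x,g]((S ⋈[d=g] R))) → 1
E2 stepwise |·|:
  R → 4
  S → 5
  (R ⋈[g=d] S) → 2
  π[d,y,x,b,u,g]((R ⋈[g=d] S)) → 2
  π[d,x,g](π[d,y,x,b,u,g]((R ⋈[g=d] S))) → 2
  γ[x; COUNT(*)→e](π[d,x,g](π[d,y,x,b,u,g]((R ⋈[g=d] S)))) → 1

E1 and E2 produce the same multiset:
x | e
t | 2

yes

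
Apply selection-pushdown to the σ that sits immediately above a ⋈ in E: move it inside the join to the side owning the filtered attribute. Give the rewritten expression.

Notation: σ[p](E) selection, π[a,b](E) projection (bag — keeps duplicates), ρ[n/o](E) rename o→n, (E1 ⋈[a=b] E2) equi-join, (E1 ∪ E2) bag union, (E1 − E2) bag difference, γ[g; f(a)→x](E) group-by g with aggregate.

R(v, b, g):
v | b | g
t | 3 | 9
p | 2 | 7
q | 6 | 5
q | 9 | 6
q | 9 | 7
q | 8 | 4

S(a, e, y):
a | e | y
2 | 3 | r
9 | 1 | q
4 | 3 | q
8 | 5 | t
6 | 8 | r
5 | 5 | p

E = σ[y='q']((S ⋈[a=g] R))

σ filters on y, owned by the left side.
E' = (σ[y='q'](S) ⋈[a=g] R)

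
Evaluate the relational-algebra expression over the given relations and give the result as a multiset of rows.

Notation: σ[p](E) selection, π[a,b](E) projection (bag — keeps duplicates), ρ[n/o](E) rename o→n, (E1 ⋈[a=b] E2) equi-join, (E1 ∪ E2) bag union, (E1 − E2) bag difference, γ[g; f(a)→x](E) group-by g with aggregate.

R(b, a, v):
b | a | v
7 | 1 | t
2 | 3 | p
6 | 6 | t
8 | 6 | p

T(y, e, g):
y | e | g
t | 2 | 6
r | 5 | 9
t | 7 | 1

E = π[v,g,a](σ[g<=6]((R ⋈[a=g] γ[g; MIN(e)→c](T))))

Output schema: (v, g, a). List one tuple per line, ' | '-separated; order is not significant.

Per-node cardinality:
  R → 4
  T → 3
  γ[g; MIN(e)→c](T) → 3
  (R ⋈[a=g] γ[g; MIN(e)→c](T)) → 3
  σ[g<=6]((R ⋈[a=g] γ[g; MIN(e)→c](T))) → 3
  π[v,g,a](σ[g<=6]((R ⋈[a=g] γ[g; MIN(e)→c](T)))) → 3

== RESULT ==
v | g | a
p | 6 | 6
t | 1 | 1
t | 6 | 6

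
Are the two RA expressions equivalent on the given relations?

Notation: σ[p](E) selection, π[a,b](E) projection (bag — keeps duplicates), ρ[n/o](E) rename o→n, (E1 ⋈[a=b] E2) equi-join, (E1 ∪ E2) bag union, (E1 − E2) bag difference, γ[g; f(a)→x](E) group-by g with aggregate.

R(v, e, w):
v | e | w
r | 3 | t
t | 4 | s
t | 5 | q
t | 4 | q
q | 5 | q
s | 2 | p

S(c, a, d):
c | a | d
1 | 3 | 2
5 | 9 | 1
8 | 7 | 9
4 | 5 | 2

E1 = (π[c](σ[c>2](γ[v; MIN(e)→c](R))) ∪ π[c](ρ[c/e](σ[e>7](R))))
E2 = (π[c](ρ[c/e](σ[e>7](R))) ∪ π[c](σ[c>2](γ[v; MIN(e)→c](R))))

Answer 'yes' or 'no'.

E1 stepwise |·|:
  R → 6
  γ[v; MIN(e)→c](R) → 4
  σ[c>2](γ[v; MIN(e)→c](R)) → 3
  π[c](σ[c>2](γ[v; MIN(e)→c](R))) → 3
  R → 6
  σ[e>7](R) → 0
  ρ[c/e](σ[e>7](R)) → 0
  π[c](ρ[c/e](σ[e>7](R))) → 0
  (π[c](σ[c>2](γ[v; MIN(e)→c](R))) ∪ π[c](ρ[c/e](σ[e>7](R)))) → 3
E2 stepwise |·|:
  R → 6
  σ[e>7](R) → 0
  ρ[c/e](σ[e>7](R)) → 0
  π[c](ρ[c/e](σ[e>7](R))) → 0
  R → 6
  γ[v; MIN(e)→c](R) → 4
  σ[c>2](γ[v; MIN(e)→c](R)) → 3
  π[c](σ[c>2](γ[v; MIN(e)→c](R))) → 3
  (π[c](ρ[c/e](σ[e>7](R))) ∪ π[c](σ[c>2](γ[v; MIN(e)→c](R)))) → 3

E1 and E2 produce the same multiset:
c
3
4
5

yes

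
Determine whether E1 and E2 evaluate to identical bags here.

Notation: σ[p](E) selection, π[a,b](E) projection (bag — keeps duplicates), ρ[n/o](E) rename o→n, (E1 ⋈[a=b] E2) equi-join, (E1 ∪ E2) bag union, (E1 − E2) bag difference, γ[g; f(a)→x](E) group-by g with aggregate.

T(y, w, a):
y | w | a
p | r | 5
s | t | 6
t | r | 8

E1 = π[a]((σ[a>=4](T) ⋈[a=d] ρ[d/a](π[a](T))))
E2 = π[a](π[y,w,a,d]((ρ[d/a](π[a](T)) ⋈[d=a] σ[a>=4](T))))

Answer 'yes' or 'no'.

E1 row counts bottom-up:
  T → 3
  σ[a>=4](T) → 3
  T → 3
  π[a](T) → 3
  ρ[d/a](π[a](T)) → 3
  (σ[a>=4](T) ⋈[a=d] ρ[d/a](π[a](T))) → 3
  π[a]((σ[a>=4](T) ⋈[a=d] ρ[d/a](π[a](T)))) → 3
E2 row counts bottom-up:
  T → 3
  π[a](T) → 3
  ρ[d/a](π[a](T)) → 3
  T → 3
  σ[a>=4](T) → 3
  (ρ[d/a](π[a](T)) ⋈[d=a] σ[a>=4](T)) → 3
  π[y,w,a,d]((ρ[d/a](π[a](T)) ⋈[d=a] σ[a>=4](T))) → 3
  π[a](π[y,w,a,d]((ρ[d/a](π[a](T)) ⋈[d=a] σ[a>=4](T)))) → 3

E1 and E2 produce the same multiset:
a
5
6
8

yes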